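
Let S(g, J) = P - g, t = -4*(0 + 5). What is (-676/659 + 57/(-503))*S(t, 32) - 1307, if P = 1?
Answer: -441169850/331477 ≈ -1330.9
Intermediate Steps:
t = -20 (t = -4*5 = -20)
S(g, J) = 1 - g
(-676/659 + 57/(-503))*S(t, 32) - 1307 = (-676/659 + 57/(-503))*(1 - 1*(-20)) - 1307 = (-676*1/659 + 57*(-1/503))*(1 + 20) - 1307 = (-676/659 - 57/503)*21 - 1307 = -377591/331477*21 - 1307 = -7929411/331477 - 1307 = -441169850/331477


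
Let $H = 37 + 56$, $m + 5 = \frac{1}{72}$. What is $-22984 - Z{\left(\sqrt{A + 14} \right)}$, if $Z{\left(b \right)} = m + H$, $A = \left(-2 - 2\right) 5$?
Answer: $- \frac{1661185}{72} \approx -23072.0$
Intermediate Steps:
$A = -20$ ($A = \left(-4\right) 5 = -20$)
$m = - \frac{359}{72}$ ($m = -5 + \frac{1}{72} = - \frac{359}{72} \approx -4.9861$)
$H = 93$
$Z{\left(b \right)} = \frac{6337}{72}$ ($Z{\left(b \right)} = - \frac{359}{72} + 93 = \frac{6337}{72}$)
$-22984 - Z{\left(\sqrt{A + 14} \right)} = -22984 - \frac{6337}{72} = - \frac{1661185}{72}$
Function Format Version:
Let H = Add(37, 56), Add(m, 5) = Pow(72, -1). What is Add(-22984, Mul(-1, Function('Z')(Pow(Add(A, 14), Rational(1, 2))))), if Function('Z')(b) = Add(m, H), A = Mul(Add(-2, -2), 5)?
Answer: Rational(-1661185, 72) ≈ -23072.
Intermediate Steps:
A = -20 (A = Mul(-4, 5) = -20)
m = Rational(-359, 72) (m = Add(-5, Pow(72, -1)) = Add(-5, Rational(1, 72)) = Rational(-359, 72) ≈ -4.9861)
H = 93
Function('Z')(b) = Rational(6337, 72) (Function('Z')(b) = Add(Rational(-359, 72), 93) = Rational(6337, 72))
Add(-22984, Mul(-1, Function('Z')(Pow(Add(A, 14), Rational(1, 2))))) = Add(-22984, Mul(-1, Rational(6337, 72))) = Add(-22984, Rational(-6337, 72)) = Rational(-1661185, 72)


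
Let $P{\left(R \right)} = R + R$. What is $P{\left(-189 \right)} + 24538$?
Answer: $24160$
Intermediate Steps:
$P{\left(R \right)} = 2 R$
$P{\left(-189 \right)} + 24538 = 2 \left(-189\right) + 24538 = -378 + 24538 = 24160$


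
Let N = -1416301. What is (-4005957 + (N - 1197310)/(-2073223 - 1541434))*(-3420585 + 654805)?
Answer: 40048931111512117640/3614657 ≈ 1.1080e+13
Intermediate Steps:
(-4005957 + (N - 1197310)/(-2073223 - 1541434))*(-3420585 + 654805) = (-4005957 + (-1416301 - 1197310)/(-2073223 - 1541434))*(-3420585 + 654805) = (-4005957 - 2613611/(-3614657))*(-2765780) = (-4005957 - 2613611*(-1/3614657))*(-2765780) = (-4005957 + 2613611/3614657)*(-2765780) = -14480157898138/3614657*(-2765780) = 40048931111512117640/3614657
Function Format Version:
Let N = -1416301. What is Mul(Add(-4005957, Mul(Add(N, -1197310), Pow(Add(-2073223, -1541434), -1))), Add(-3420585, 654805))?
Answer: Rational(40048931111512117640, 3614657) ≈ 1.1080e+13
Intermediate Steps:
Mul(Add(-4005957, Mul(Add(N, -1197310), Pow(Add(-2073223, -1541434), -1))), Add(-3420585, 654805)) = Mul(Add(-4005957, Mul(Add(-1416301, -1197310), Pow(Add(-2073223, -1541434), -1))), Add(-3420585, 654805)) = Mul(Add(-4005957, Mul(-2613611, Pow(-3614657, -1))), -2765780) = Mul(Add(-4005957, Mul(-2613611, Rational(-1, 3614657))), -2765780) = Mul(Add(-4005957, Rational(2613611, 3614657)), -2765780) = Mul(Rational(-14480157898138, 3614657), -2765780) = Rational(40048931111512117640, 3614657)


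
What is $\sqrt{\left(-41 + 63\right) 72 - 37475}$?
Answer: $i \sqrt{35891} \approx 189.45 i$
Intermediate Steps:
$\sqrt{\left(-41 + 63\right) 72 - 37475} = \sqrt{22 \cdot 72 - 37475} = \sqrt{1584 - 37475} = \sqrt{-35891} = i \sqrt{35891}$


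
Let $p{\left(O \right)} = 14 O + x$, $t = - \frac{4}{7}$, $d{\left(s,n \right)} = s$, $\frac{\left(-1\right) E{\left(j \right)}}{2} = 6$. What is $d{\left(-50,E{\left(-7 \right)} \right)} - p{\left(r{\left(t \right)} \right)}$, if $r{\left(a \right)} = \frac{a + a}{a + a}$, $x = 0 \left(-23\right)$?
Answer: $-64$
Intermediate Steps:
$E{\left(j \right)} = -12$ ($E{\left(j \right)} = \left(-2\right) 6 = -12$)
$x = 0$
$t = - \frac{4}{7}$ ($t = \left(-4\right) \frac{1}{7} = - \frac{4}{7} \approx -0.57143$)
$r{\left(a \right)} = 1$ ($r{\left(a \right)} = \frac{2 a}{2 a} = 2 a \frac{1}{2 a} = 1$)
$p{\left(O \right)} = 14 O$ ($p{\left(O \right)} = 14 O + 0 = 14 O$)
$d{\left(-50,E{\left(-7 \right)} \right)} - p{\left(r{\left(t \right)} \right)} = -50 - 14 \cdot 1 = -50 - 14 = -64$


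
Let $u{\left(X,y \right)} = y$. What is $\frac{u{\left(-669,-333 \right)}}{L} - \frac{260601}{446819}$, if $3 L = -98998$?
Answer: $- \frac{25352605617}{44234187362} \approx -0.57314$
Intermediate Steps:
$L = - \frac{98998}{3}$ ($L = \frac{1}{3} \left(-98998\right) = - \frac{98998}{3} \approx -32999.0$)
$\frac{u{\left(-669,-333 \right)}}{L} - \frac{260601}{446819} = - \frac{333}{- \frac{98998}{3}} - \frac{260601}{446819} = \left(-333\right) \left(- \frac{3}{98998}\right) - \frac{260601}{446819} = \frac{999}{98998} - \frac{260601}{446819} = - \frac{25352605617}{44234187362}$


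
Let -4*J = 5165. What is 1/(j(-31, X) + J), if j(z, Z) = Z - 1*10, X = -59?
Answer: -4/5441 ≈ -0.00073516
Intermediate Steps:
j(z, Z) = -10 + Z (j(z, Z) = Z - 10 = -10 + Z)
J = -5165/4 (J = -1/4*5165 = -5165/4 ≈ -1291.3)
1/(j(-31, X) + J) = 1/((-10 - 59) - 5165/4) = 1/(-69 - 5165/4) = 1/(-5441/4) = -4/5441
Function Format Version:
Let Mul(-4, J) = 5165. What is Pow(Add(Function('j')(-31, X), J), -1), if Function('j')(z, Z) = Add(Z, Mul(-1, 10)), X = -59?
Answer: Rational(-4, 5441) ≈ -0.00073516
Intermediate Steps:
Function('j')(z, Z) = Add(-10, Z) (Function('j')(z, Z) = Add(Z, -10) = Add(-10, Z))
J = Rational(-5165, 4) (J = Mul(Rational(-1, 4), 5165) = Rational(-5165, 4) ≈ -1291.3)
Pow(Add(Function('j')(-31, X), J), -1) = Pow(Add(Add(-10, -59), Rational(-5165, 4)), -1) = Pow(Add(-69, Rational(-5165, 4)), -1) = Pow(Rational(-5441, 4), -1) = Rational(-4, 5441)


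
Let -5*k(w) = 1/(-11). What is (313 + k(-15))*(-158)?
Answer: -2720128/55 ≈ -49457.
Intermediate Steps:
k(w) = 1/55 (k(w) = -⅕/(-11) = -⅕*(-1/11) = 1/55)
(313 + k(-15))*(-158) = (313 + 1/55)*(-158) = (17216/55)*(-158) = -2720128/55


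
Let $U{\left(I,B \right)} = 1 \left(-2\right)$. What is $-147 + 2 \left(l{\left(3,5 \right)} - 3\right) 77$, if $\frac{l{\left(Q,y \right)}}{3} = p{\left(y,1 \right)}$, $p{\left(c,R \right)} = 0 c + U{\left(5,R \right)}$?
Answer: $-1533$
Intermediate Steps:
$U{\left(I,B \right)} = -2$
$p{\left(c,R \right)} = -2$ ($p{\left(c,R \right)} = 0 c - 2 = 0 - 2 = -2$)
$l{\left(Q,y \right)} = -6$ ($l{\left(Q,y \right)} = 3 \left(-2\right) = -6$)
$-147 + 2 \left(l{\left(3,5 \right)} - 3\right) 77 = -147 + 2 \left(-6 - 3\right) 77 = -147 + 2 \left(-9\right) 77 = -147 - 1386 = -1533$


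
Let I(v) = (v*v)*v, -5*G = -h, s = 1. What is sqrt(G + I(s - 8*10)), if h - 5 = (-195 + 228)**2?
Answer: 9*I*sqrt(152105)/5 ≈ 702.01*I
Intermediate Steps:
h = 1094 (h = 5 + (-195 + 228)**2 = 5 + 33**2 = 5 + 1089 = 1094)
G = 1094/5 (G = -(-1)*1094/5 = -1/5*(-1094) = 1094/5 ≈ 218.80)
I(v) = v**3 (I(v) = v**2*v = v**3)
sqrt(G + I(s - 8*10)) = sqrt(1094/5 + (1 - 8*10)**3) = sqrt(1094/5 + (1 - 80)**3) = sqrt(1094/5 + (-79)**3) = sqrt(1094/5 - 493039) = sqrt(-2464101/5) = 9*I*sqrt(152105)/5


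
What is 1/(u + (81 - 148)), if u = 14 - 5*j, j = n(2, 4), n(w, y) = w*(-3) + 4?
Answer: -1/43 ≈ -0.023256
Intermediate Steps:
n(w, y) = 4 - 3*w (n(w, y) = -3*w + 4 = 4 - 3*w)
j = -2 (j = 4 - 3*2 = 4 - 6 = -2)
u = 24 (u = 14 - 5*(-2) = 14 + 10 = 24)
1/(u + (81 - 148)) = 1/(24 + (81 - 148)) = 1/(24 - 67) = 1/(-43) = -1/43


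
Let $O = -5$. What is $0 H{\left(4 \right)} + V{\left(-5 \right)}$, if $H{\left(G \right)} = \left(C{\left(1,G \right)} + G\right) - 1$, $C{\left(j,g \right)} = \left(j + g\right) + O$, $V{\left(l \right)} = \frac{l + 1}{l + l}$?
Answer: $\frac{2}{5} \approx 0.4$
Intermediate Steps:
$V{\left(l \right)} = \frac{1 + l}{2 l}$
$C{\left(j,g \right)} = -5 + g + j$ ($C{\left(j,g \right)} = \left(j + g\right) - 5 = \left(g + j\right) - 5 = -5 + g + j$)
$H{\left(G \right)} = -5 + 2 G$ ($H{\left(G \right)} = \left(\left(-5 + G + 1\right) + G\right) - 1 = \left(\left(-4 + G\right) + G\right) - 1 = \left(-4 + 2 G\right) - 1 = -5 + 2 G$)
$0 H{\left(4 \right)} + V{\left(-5 \right)} = 0 \left(-5 + 2 \cdot 4\right) + \frac{1 - 5}{2 \left(-5\right)} = 0 \left(-5 + 8\right) + \frac{1}{2} \left(- \frac{1}{5}\right) \left(-4\right) = 0 \cdot 3 + \frac{2}{5} = 0 + \frac{2}{5} = \frac{2}{5}$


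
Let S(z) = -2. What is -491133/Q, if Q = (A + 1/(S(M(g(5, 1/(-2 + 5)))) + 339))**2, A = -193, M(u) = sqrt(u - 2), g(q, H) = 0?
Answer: -18592494559/1410067200 ≈ -13.186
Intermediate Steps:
M(u) = sqrt(-2 + u)
Q = 4230201600/113569 (Q = (-193 + 1/(-2 + 339))**2 = (-193 + 1/337)**2 = (-65040/337)**2 = 4230201600/113569 ≈ 37248.)
-491133/Q = -491133/4230201600/113569 = -491133*113569/4230201600 = -18592494559/1410067200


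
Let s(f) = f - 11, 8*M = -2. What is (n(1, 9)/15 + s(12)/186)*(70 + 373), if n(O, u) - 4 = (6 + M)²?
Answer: 2720463/2480 ≈ 1097.0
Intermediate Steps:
M = -¼ (M = (⅛)*(-2) = -¼ ≈ -0.25000)
s(f) = -11 + f
n(O, u) = 593/16 (n(O, u) = 4 + (6 - ¼)² = 4 + (23/4)² = 4 + 529/16 = 593/16)
(n(1, 9)/15 + s(12)/186)*(70 + 373) = ((593/16)/15 + (-11 + 12)/186)*(70 + 373) = ((593/16)*(1/15) + 1*(1/186))*443 = (593/240 + 1/186)*443 = (6141/2480)*443 = 2720463/2480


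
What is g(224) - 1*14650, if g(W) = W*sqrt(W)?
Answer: -14650 + 896*sqrt(14) ≈ -11297.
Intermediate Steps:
g(W) = W**(3/2)
g(224) - 1*14650 = 224**(3/2) - 1*14650 = 896*sqrt(14) - 14650 = -14650 + 896*sqrt(14)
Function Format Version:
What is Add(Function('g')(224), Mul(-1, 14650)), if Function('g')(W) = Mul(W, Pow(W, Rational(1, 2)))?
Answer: Add(-14650, Mul(896, Pow(14, Rational(1, 2)))) ≈ -11297.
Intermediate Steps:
Function('g')(W) = Pow(W, Rational(3, 2))
Add(Function('g')(224), Mul(-1, 14650)) = Add(Pow(224, Rational(3, 2)), Mul(-1, 14650)) = Add(Mul(896, Pow(14, Rational(1, 2))), -14650) = Add(-14650, Mul(896, Pow(14, Rational(1, 2))))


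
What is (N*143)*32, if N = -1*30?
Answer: -137280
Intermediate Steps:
N = -30
(N*143)*32 = -30*143*32 = -4290*32 = -137280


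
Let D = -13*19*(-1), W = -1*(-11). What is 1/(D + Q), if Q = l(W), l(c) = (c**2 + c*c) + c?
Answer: 1/500 ≈ 0.0020000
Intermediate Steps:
W = 11
D = 247 (D = -247*(-1) = 247)
l(c) = c + 2*c**2 (l(c) = (c**2 + c**2) + c = 2*c**2 + c = c + 2*c**2)
Q = 253 (Q = 11*(1 + 2*11) = 11*(1 + 22) = 11*23 = 253)
1/(D + Q) = 1/(247 + 253) = 1/500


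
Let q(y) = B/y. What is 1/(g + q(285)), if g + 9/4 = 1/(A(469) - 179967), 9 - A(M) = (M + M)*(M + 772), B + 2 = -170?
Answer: -383044560/1093021297 ≈ -0.35045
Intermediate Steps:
B = -172 (B = -2 - 170 = -172)
A(M) = 9 - 2*M*(772 + M) (A(M) = 9 - (M + M)*(M + 772) = 9 - 2*M*(772 + M))
g = -3024037/1344016 (g = -9/4 + 1/((9 - 1544*469 - 2*469²) - 179967) = -9/4 + 1/((9 - 724136 - 2*219961) - 179967) = -9/4 + 1/((9 - 724136 - 439922) - 179967) = -9/4 + 1/(-1164049 - 179967) = -9/4 + 1/(-1344016) = -9/4 - 1/1344016 = -3024037/1344016 ≈ -2.2500)
q(y) = -172/y
1/(g + q(285)) = 1/(-3024037/1344016 - 172/285) = 1/(-1093021297/383044560) = -383044560/1093021297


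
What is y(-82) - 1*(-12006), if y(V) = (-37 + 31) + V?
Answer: 11918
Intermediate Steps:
y(V) = -6 + V
y(-82) - 1*(-12006) = (-6 - 82) - 1*(-12006) = -88 + 12006 = 11918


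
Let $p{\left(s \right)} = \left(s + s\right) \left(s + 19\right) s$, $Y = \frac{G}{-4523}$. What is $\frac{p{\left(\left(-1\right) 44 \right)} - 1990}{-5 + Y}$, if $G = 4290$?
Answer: $\frac{89365434}{5381} \approx 16608.0$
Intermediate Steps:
$Y = - \frac{4290}{4523}$ ($Y = \frac{4290}{-4523} = 4290 \left(- \frac{1}{4523}\right) = - \frac{4290}{4523} \approx -0.94849$)
$p{\left(s \right)} = 2 s^{2} \left(19 + s\right)$ ($p{\left(s \right)} = 2 s \left(19 + s\right) s = 2 s^{2} \left(19 + s\right)$)
$\frac{p{\left(\left(-1\right) 44 \right)} - 1990}{-5 + Y} = \frac{2 \left(\left(-1\right) 44\right)^{2} \left(19 - 44\right) - 1990}{-5 - \frac{4290}{4523}} = \frac{2 \left(-44\right)^{2} \left(19 - 44\right) - 1990}{- \frac{26905}{4523}} = \left(2 \cdot 1936 \left(-25\right) - 1990\right) \left(- \frac{4523}{26905}\right) = \left(-96800 - 1990\right) \left(- \frac{4523}{26905}\right) = \left(-98790\right) \left(- \frac{4523}{26905}\right) = \frac{89365434}{5381}$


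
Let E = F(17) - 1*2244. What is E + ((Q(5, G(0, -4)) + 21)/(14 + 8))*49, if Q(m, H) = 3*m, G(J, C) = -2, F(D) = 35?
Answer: -23417/11 ≈ -2128.8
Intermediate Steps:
E = -2209 (E = 35 - 1*2244 = 35 - 2244 = -2209)
E + ((Q(5, G(0, -4)) + 21)/(14 + 8))*49 = -2209 + ((3*5 + 21)/(14 + 8))*49 = -2209 + ((15 + 21)/22)*49 = -2209 + (36*(1/22))*49 = -2209 + (18/11)*49 = -2209 + 882/11 = -23417/11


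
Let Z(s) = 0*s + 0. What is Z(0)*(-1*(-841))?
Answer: 0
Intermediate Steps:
Z(s) = 0 (Z(s) = 0 + 0 = 0)
Z(0)*(-1*(-841)) = 0*(-1*(-841)) = 0*841 = 0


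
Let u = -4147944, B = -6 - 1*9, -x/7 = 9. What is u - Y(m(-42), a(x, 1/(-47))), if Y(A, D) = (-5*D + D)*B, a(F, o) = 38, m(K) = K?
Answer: -4150224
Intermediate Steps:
x = -63 (x = -7*9 = -63)
B = -15 (B = -6 - 9 = -15)
Y(A, D) = 60*D (Y(A, D) = (-5*D + D)*(-15) = -4*D*(-15) = 60*D)
u - Y(m(-42), a(x, 1/(-47))) = -4147944 - 60*38 = -4147944 - 1*2280 = -4147944 - 2280 = -4150224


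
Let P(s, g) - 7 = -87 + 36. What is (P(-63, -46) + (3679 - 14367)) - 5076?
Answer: -15808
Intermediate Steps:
P(s, g) = -44 (P(s, g) = 7 + (-87 + 36) = 7 - 51 = -44)
(P(-63, -46) + (3679 - 14367)) - 5076 = (-44 + (3679 - 14367)) - 5076 = (-44 - 10688) - 5076 = -10732 - 5076 = -15808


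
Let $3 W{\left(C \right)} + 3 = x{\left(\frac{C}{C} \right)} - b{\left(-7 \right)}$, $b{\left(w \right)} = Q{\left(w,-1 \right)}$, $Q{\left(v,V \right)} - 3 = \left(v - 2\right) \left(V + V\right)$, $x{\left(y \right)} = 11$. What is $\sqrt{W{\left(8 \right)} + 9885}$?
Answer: $\frac{\sqrt{88926}}{3} \approx 99.401$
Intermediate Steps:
$Q{\left(v,V \right)} = 3 + 2 V \left(-2 + v\right)$ ($Q{\left(v,V \right)} = 3 + \left(v - 2\right) \left(V + V\right) = 3 + \left(-2 + v\right) 2 V = 3 + 2 V \left(-2 + v\right)$)
$b{\left(w \right)} = 7 - 2 w$ ($b{\left(w \right)} = 3 - -4 + 2 \left(-1\right) w = 3 + 4 - 2 w = 7 - 2 w$)
$W{\left(C \right)} = - \frac{13}{3}$ ($W{\left(C \right)} = -1 + \frac{11 - \left(7 - -14\right)}{3} = -1 + \frac{11 - \left(7 + 14\right)}{3} = -1 + \frac{11 - 21}{3} = -1 + \frac{1}{3} \left(-10\right) = -1 - \frac{10}{3} = - \frac{13}{3}$)
$\sqrt{W{\left(8 \right)} + 9885} = \sqrt{- \frac{13}{3} + 9885} = \sqrt{\frac{29642}{3}} = \frac{\sqrt{88926}}{3}$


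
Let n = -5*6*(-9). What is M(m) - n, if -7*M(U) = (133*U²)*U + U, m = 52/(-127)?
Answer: -3851904298/14338681 ≈ -268.64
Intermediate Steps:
m = -52/127 (m = 52*(-1/127) = -52/127 ≈ -0.40945)
n = 270 (n = -30*(-9) = 270)
M(U) = -19*U³ - U/7 (M(U) = -((133*U²)*U + U)/7 = -(133*U³ + U)/7 = -(U + 133*U³)/7 = -19*U³ - U/7)
M(m) - n = (-19*(-52/127)³ - ⅐*(-52/127)) - 1*270 = (-19*(-140608/2048383) + 52/889) - 270 = (2671552/2048383 + 52/889) - 270 = 19539572/14338681 - 270 = -3851904298/14338681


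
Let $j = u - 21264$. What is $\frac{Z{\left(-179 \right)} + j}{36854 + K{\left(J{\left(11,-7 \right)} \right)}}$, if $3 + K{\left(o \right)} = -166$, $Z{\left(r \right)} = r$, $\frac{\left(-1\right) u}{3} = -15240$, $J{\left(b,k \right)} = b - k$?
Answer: $\frac{2207}{3335} \approx 0.66177$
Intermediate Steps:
$u = 45720$ ($u = \left(-3\right) \left(-15240\right) = 45720$)
$K{\left(o \right)} = -169$ ($K{\left(o \right)} = -3 - 166 = -169$)
$j = 24456$ ($j = 45720 - 21264 = 24456$)
$\frac{Z{\left(-179 \right)} + j}{36854 + K{\left(J{\left(11,-7 \right)} \right)}} = \frac{-179 + 24456}{36854 - 169} = \frac{24277}{36685} = 24277 \cdot \frac{1}{36685} = \frac{2207}{3335}$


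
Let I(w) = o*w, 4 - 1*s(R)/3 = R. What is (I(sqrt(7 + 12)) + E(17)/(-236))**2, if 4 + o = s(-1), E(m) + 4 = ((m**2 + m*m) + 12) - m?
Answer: 128368865/55696 - 6259*sqrt(19)/118 ≈ 2073.6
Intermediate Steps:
s(R) = 12 - 3*R
E(m) = 8 - m + 2*m**2 (E(m) = -4 + (((m**2 + m*m) + 12) - m) = -4 + (((m**2 + m**2) + 12) - m) = -4 + ((2*m**2 + 12) - m) = -4 + ((12 + 2*m**2) - m) = -4 + (12 - m + 2*m**2) = 8 - m + 2*m**2)
o = 11 (o = -4 + (12 - 3*(-1)) = -4 + (12 + 3) = -4 + 15 = 11)
I(w) = 11*w
(I(sqrt(7 + 12)) + E(17)/(-236))**2 = (11*sqrt(7 + 12) + (8 - 1*17 + 2*17**2)/(-236))**2 = (11*sqrt(19) + (8 - 17 + 2*289)*(-1/236))**2 = (11*sqrt(19) + (8 - 17 + 578)*(-1/236))**2 = (11*sqrt(19) + 569*(-1/236))**2 = (11*sqrt(19) - 569/236)**2 = (-569/236 + 11*sqrt(19))**2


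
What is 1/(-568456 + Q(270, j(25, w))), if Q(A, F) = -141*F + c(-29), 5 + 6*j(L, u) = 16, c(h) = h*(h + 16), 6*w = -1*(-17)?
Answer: -2/1136675 ≈ -1.7595e-6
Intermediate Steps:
w = 17/6 (w = (-1*(-17))/6 = (⅙)*17 = 17/6 ≈ 2.8333)
c(h) = h*(16 + h)
j(L, u) = 11/6 (j(L, u) = -⅚ + (⅙)*16 = -⅚ + 8/3 = 11/6)
Q(A, F) = 377 - 141*F (Q(A, F) = -141*F - 29*(16 - 29) = -141*F - 29*(-13) = -141*F + 377 = 377 - 141*F)
1/(-568456 + Q(270, j(25, w))) = 1/(-568456 + (377 - 141*11/6)) = 1/(-568456 + (377 - 517/2)) = 1/(-568456 + 237/2) = 1/(-1136675/2) = -2/1136675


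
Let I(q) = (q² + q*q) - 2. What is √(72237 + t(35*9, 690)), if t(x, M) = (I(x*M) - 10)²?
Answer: √8926856825114455992381 ≈ 9.4482e+10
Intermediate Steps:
I(q) = -2 + 2*q² (I(q) = (q² + q²) - 2 = 2*q² - 2 = -2 + 2*q²)
t(x, M) = (-12 + 2*M²*x²)² (t(x, M) = ((-2 + 2*(x*M)²) - 10)² = ((-2 + 2*(M*x)²) - 10)² = ((-2 + 2*(M²*x²)) - 10)² = ((-2 + 2*M²*x²) - 10)² = (-12 + 2*M²*x²)²)
√(72237 + t(35*9, 690)) = √(72237 + 4*(-6 + 690²*(35*9)²)²) = √(72237 + 4*(-6 + 476100*315²)²) = √(72237 + 4*(-6 + 476100*99225)²) = √(72237 + 4*(-6 + 47241022500)²) = √(72237 + 4*47241022494²) = √(72237 + 4*2231714206278613980036) = √(72237 + 8926856825114455920144) = √8926856825114455992381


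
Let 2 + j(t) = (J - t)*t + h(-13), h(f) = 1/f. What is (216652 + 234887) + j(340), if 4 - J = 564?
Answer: 1891980/13 ≈ 1.4554e+5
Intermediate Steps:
J = -560 (J = 4 - 1*564 = 4 - 564 = -560)
j(t) = -27/13 + t*(-560 - t) (j(t) = -2 + ((-560 - t)*t + 1/(-13)) = -2 + (t*(-560 - t) - 1/13) = -2 + (-1/13 + t*(-560 - t)) = -27/13 + t*(-560 - t))
(216652 + 234887) + j(340) = (216652 + 234887) + (-27/13 - 1*340² - 560*340) = 451539 + (-27/13 - 1*115600 - 190400) = 451539 + (-27/13 - 115600 - 190400) = 451539 - 3978027/13 = 1891980/13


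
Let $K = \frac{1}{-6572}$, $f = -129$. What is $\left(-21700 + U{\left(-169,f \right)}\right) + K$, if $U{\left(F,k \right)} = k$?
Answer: $- \frac{143460189}{6572} \approx -21829.0$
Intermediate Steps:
$K = - \frac{1}{6572} \approx -0.00015216$
$\left(-21700 + U{\left(-169,f \right)}\right) + K = \left(-21700 - 129\right) - \frac{1}{6572} = -21829 - \frac{1}{6572} = - \frac{143460189}{6572}$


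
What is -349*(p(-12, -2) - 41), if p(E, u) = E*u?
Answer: 5933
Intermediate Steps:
-349*(p(-12, -2) - 41) = -349*(-12*(-2) - 41) = -349*(24 - 41) = -349*(-17) = 5933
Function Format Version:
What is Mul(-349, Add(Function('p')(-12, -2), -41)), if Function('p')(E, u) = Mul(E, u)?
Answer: 5933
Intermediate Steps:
Mul(-349, Add(Function('p')(-12, -2), -41)) = Mul(-349, Add(Mul(-12, -2), -41)) = Mul(-349, Add(24, -41)) = Mul(-349, -17) = 5933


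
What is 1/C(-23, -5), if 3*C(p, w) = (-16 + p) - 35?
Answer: -3/74 ≈ -0.040541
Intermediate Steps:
C(p, w) = -17 + p/3 (C(p, w) = ((-16 + p) - 35)/3 = (-51 + p)/3 = -17 + p/3)
1/C(-23, -5) = 1/(-17 + (⅓)*(-23)) = 1/(-17 - 23/3) = 1/(-74/3) = -3/74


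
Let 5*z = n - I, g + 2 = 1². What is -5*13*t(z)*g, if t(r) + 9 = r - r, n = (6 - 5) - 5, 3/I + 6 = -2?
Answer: -585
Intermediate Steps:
I = -3/8 (I = 3/(-6 - 2) = 3/(-8) = 3*(-⅛) = -3/8 ≈ -0.37500)
g = -1 (g = -2 + 1² = -2 + 1 = -1)
n = -4 (n = 1 - 5 = -4)
z = -29/40 (z = (-4 - 1*(-3/8))/5 = (-4 + 3/8)/5 = (⅕)*(-29/8) = -29/40 ≈ -0.72500)
t(r) = -9 (t(r) = -9 + (r - r) = -9 + 0 = -9)
-5*13*t(z)*g = -5*13*(-9)*(-1) = -(-585)*(-1) = -5*117 = -585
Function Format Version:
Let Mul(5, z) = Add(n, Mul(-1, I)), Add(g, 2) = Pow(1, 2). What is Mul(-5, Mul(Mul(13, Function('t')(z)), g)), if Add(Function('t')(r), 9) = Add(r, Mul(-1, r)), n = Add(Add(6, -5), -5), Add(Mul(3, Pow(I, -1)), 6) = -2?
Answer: -585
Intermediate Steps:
I = Rational(-3, 8) (I = Mul(3, Pow(Add(-6, -2), -1)) = Mul(3, Pow(-8, -1)) = Mul(3, Rational(-1, 8)) = Rational(-3, 8) ≈ -0.37500)
g = -1 (g = Add(-2, Pow(1, 2)) = Add(-2, 1) = -1)
n = -4 (n = Add(1, -5) = -4)
z = Rational(-29, 40) (z = Mul(Rational(1, 5), Add(-4, Mul(-1, Rational(-3, 8)))) = Mul(Rational(1, 5), Add(-4, Rational(3, 8))) = Mul(Rational(1, 5), Rational(-29, 8)) = Rational(-29, 40) ≈ -0.72500)
Function('t')(r) = -9 (Function('t')(r) = Add(-9, Add(r, Mul(-1, r))) = Add(-9, 0) = -9)
Mul(-5, Mul(Mul(13, Function('t')(z)), g)) = Mul(-5, Mul(Mul(13, -9), -1)) = Mul(-5, Mul(-117, -1)) = Mul(-5, 117) = -585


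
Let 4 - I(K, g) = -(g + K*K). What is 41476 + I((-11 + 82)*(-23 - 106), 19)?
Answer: 83928780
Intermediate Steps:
I(K, g) = 4 + g + K² (I(K, g) = 4 - (-1)*(g + K*K) = 4 - (-1)*(g + K²) = 4 - (-g - K²) = 4 + (g + K²) = 4 + g + K²)
41476 + I((-11 + 82)*(-23 - 106), 19) = 41476 + (4 + 19 + ((-11 + 82)*(-23 - 106))²) = 41476 + (4 + 19 + (71*(-129))²) = 41476 + (4 + 19 + (-9159)²) = 41476 + (4 + 19 + 83887281) = 41476 + 83887304 = 83928780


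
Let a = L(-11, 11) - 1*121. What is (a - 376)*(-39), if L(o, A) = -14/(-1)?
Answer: 18837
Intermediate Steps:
L(o, A) = 14 (L(o, A) = -14*(-1) = 14)
a = -107 (a = 14 - 1*121 = 14 - 121 = -107)
(a - 376)*(-39) = (-107 - 376)*(-39) = -483*(-39) = 18837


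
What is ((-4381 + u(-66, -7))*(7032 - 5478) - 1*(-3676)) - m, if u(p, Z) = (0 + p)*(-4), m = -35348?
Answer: -6358794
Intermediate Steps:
u(p, Z) = -4*p (u(p, Z) = p*(-4) = -4*p)
((-4381 + u(-66, -7))*(7032 - 5478) - 1*(-3676)) - m = ((-4381 - 4*(-66))*(7032 - 5478) - 1*(-3676)) - 1*(-35348) = ((-4381 + 264)*1554 + 3676) + 35348 = (-4117*1554 + 3676) + 35348 = (-6397818 + 3676) + 35348 = -6394142 + 35348 = -6358794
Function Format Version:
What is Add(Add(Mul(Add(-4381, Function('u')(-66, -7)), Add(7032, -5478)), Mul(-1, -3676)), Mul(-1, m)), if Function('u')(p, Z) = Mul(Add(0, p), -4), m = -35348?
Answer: -6358794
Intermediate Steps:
Function('u')(p, Z) = Mul(-4, p) (Function('u')(p, Z) = Mul(p, -4) = Mul(-4, p))
Add(Add(Mul(Add(-4381, Function('u')(-66, -7)), Add(7032, -5478)), Mul(-1, -3676)), Mul(-1, m)) = Add(Add(Mul(Add(-4381, Mul(-4, -66)), Add(7032, -5478)), Mul(-1, -3676)), Mul(-1, -35348)) = Add(Add(Mul(Add(-4381, 264), 1554), 3676), 35348) = Add(Add(Mul(-4117, 1554), 3676), 35348) = Add(Add(-6397818, 3676), 35348) = Add(-6394142, 35348) = -6358794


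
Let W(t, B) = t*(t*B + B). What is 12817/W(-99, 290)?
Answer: 1831/401940 ≈ 0.0045554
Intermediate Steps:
W(t, B) = t*(B + B*t) (W(t, B) = t*(B*t + B) = t*(B + B*t))
12817/W(-99, 290) = 12817/((290*(-99)*(1 - 99))) = 12817/((290*(-99)*(-98))) = 12817/2813580 = 12817*(1/2813580) = 1831/401940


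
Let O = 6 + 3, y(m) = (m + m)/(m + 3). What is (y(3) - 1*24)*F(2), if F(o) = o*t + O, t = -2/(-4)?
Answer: -230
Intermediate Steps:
y(m) = 2*m/(3 + m) (y(m) = (2*m)/(3 + m) = 2*m/(3 + m))
O = 9
t = 1/2 (t = -2*(-1/4) = 1/2 ≈ 0.50000)
F(o) = 9 + o/2 (F(o) = o*(1/2) + 9 = o/2 + 9 = 9 + o/2)
(y(3) - 1*24)*F(2) = (2*3/(3 + 3) - 1*24)*(9 + (1/2)*2) = (2*3/6 - 24)*(9 + 1) = (2*3*(1/6) - 24)*10 = (1 - 24)*10 = -23*10 = -230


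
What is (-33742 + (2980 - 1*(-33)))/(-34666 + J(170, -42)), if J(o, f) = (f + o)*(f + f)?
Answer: 30729/45418 ≈ 0.67658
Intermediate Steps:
J(o, f) = 2*f*(f + o) (J(o, f) = (f + o)*(2*f) = 2*f*(f + o))
(-33742 + (2980 - 1*(-33)))/(-34666 + J(170, -42)) = (-33742 + (2980 - 1*(-33)))/(-34666 + 2*(-42)*(-42 + 170)) = (-33742 + (2980 + 33))/(-34666 + 2*(-42)*128) = (-33742 + 3013)/(-34666 - 10752) = -30729/(-45418) = -30729*(-1/45418) = 30729/45418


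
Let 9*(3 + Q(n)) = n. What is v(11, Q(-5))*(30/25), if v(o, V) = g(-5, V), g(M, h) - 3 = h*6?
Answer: -22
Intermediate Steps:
g(M, h) = 3 + 6*h (g(M, h) = 3 + h*6 = 3 + 6*h)
Q(n) = -3 + n/9
v(o, V) = 3 + 6*V
v(11, Q(-5))*(30/25) = (3 + 6*(-3 + (1/9)*(-5)))*(30/25) = (3 + 6*(-3 - 5/9))*(30*(1/25)) = (3 + 6*(-32/9))*(6/5) = (3 - 64/3)*(6/5) = -55/3*6/5 = -22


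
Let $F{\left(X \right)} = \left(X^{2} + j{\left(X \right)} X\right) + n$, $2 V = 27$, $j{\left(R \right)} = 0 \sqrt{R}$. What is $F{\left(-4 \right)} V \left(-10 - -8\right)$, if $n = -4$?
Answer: $-324$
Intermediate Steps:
$j{\left(R \right)} = 0$
$V = \frac{27}{2}$ ($V = \frac{1}{2} \cdot 27 = \frac{27}{2} \approx 13.5$)
$F{\left(X \right)} = -4 + X^{2}$ ($F{\left(X \right)} = \left(X^{2} + 0 X\right) - 4 = \left(X^{2} + 0\right) - 4 = X^{2} - 4 = -4 + X^{2}$)
$F{\left(-4 \right)} V \left(-10 - -8\right) = \left(-4 + \left(-4\right)^{2}\right) \frac{27}{2} \left(-10 - -8\right) = \left(-4 + 16\right) \frac{27}{2} \left(-10 + 8\right) = 12 \cdot \frac{27}{2} \left(-2\right) = 162 \left(-2\right) = -324$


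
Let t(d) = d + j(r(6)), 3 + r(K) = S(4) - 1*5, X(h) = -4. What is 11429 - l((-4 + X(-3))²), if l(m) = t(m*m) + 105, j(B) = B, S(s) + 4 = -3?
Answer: 7243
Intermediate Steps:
S(s) = -7 (S(s) = -4 - 3 = -7)
r(K) = -15 (r(K) = -3 + (-7 - 1*5) = -3 + (-7 - 5) = -3 - 12 = -15)
t(d) = -15 + d (t(d) = d - 15 = -15 + d)
l(m) = 90 + m² (l(m) = (-15 + m*m) + 105 = (-15 + m²) + 105 = 90 + m²)
11429 - l((-4 + X(-3))²) = 11429 - (90 + ((-4 - 4)²)²) = 11429 - (90 + ((-8)²)²) = 11429 - (90 + 64²) = 11429 - (90 + 4096) = 11429 - 1*4186 = 11429 - 4186 = 7243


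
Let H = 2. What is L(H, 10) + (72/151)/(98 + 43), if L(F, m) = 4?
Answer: 28412/7097 ≈ 4.0034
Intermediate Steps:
L(H, 10) + (72/151)/(98 + 43) = 4 + (72/151)/(98 + 43) = 4 + (72*(1/151))/141 = 4 + (1/141)*(72/151) = 4 + 24/7097 = 28412/7097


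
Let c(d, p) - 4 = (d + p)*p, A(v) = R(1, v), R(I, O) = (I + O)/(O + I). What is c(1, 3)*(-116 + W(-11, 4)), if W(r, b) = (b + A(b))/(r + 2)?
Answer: -16784/9 ≈ -1864.9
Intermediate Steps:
R(I, O) = 1 (R(I, O) = (I + O)/(I + O) = 1)
A(v) = 1
W(r, b) = (1 + b)/(2 + r) (W(r, b) = (b + 1)/(r + 2) = (1 + b)/(2 + r))
c(d, p) = 4 + p*(d + p) (c(d, p) = 4 + (d + p)*p = 4 + p*(d + p))
c(1, 3)*(-116 + W(-11, 4)) = (4 + 3**2 + 1*3)*(-116 + (1 + 4)/(2 - 11)) = (4 + 9 + 3)*(-116 + 5/(-9)) = 16*(-116 - 1/9*5) = 16*(-116 - 5/9) = 16*(-1049/9) = -16784/9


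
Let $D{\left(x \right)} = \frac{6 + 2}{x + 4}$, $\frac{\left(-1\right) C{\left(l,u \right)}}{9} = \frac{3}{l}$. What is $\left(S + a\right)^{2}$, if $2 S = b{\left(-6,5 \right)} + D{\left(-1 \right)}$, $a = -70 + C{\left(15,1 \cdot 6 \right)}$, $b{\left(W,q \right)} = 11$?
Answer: $\frac{3798601}{900} \approx 4220.7$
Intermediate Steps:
$C{\left(l,u \right)} = - \frac{27}{l}$ ($C{\left(l,u \right)} = - 9 \frac{3}{l} = - \frac{27}{l}$)
$a = - \frac{359}{5}$ ($a = -70 - \frac{27}{15} = -70 - \frac{9}{5} = - \frac{359}{5} \approx -71.8$)
$D{\left(x \right)} = \frac{8}{4 + x}$
$S = \frac{41}{6}$ ($S = \frac{11 + \frac{8}{4 - 1}}{2} = \frac{11 + \frac{8}{3}}{2} = \frac{1}{2} \cdot \frac{41}{3} = \frac{41}{6} \approx 6.8333$)
$\left(S + a\right)^{2} = \left(\frac{41}{6} - \frac{359}{5}\right)^{2} = \left(- \frac{1949}{30}\right)^{2} = \frac{3798601}{900}$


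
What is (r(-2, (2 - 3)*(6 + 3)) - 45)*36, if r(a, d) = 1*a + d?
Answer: -2016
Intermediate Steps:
r(a, d) = a + d
(r(-2, (2 - 3)*(6 + 3)) - 45)*36 = ((-2 + (2 - 3)*(6 + 3)) - 45)*36 = ((-2 - 1*9) - 45)*36 = ((-2 - 9) - 45)*36 = (-11 - 45)*36 = -56*36 = -2016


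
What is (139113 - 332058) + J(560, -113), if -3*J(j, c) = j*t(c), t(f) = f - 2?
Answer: -514435/3 ≈ -1.7148e+5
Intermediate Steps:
t(f) = -2 + f
J(j, c) = -j*(-2 + c)/3
(139113 - 332058) + J(560, -113) = (139113 - 332058) + (1/3)*560*(2 - 1*(-113)) = -192945 + (1/3)*560*(2 + 113) = -192945 + (1/3)*560*115 = -192945 + 64400/3 = -514435/3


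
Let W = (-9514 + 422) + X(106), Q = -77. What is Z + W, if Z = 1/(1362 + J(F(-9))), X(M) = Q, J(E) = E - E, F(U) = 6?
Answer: -12488177/1362 ≈ -9169.0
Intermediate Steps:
J(E) = 0
X(M) = -77
W = -9169 (W = (-9514 + 422) - 77 = -9092 - 77 = -9169)
Z = 1/1362 (Z = 1/(1362 + 0) = 1/1362 ≈ 0.00073421)
Z + W = 1/1362 - 9169 = -12488177/1362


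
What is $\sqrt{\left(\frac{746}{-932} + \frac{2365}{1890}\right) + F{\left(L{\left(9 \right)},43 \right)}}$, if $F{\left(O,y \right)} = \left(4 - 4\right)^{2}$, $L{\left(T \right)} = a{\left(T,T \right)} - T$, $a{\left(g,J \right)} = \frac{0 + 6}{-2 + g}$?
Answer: $\frac{4 \sqrt{6072213}}{14679} \approx 0.67149$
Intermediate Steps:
$a{\left(g,J \right)} = \frac{6}{-2 + g}$
$L{\left(T \right)} = - T + \frac{6}{-2 + T}$ ($L{\left(T \right)} = \frac{6}{-2 + T} - T = - T + \frac{6}{-2 + T}$)
$F{\left(O,y \right)} = 0$ ($F{\left(O,y \right)} = 0^{2} = 0$)
$\sqrt{\left(\frac{746}{-932} + \frac{2365}{1890}\right) + F{\left(L{\left(9 \right)},43 \right)}} = \sqrt{\left(\frac{746}{-932} + \frac{2365}{1890}\right) + 0} = \sqrt{\left(746 \left(- \frac{1}{932}\right) + 2365 \cdot \frac{1}{1890}\right) + 0} = \sqrt{\left(- \frac{373}{466} + \frac{473}{378}\right) + 0} = \sqrt{\frac{19856}{44037} + 0} = \sqrt{\frac{19856}{44037}} = \frac{4 \sqrt{6072213}}{14679}$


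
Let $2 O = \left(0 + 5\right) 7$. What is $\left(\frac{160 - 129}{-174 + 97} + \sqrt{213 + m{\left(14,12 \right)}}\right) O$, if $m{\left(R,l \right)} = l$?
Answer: $\frac{2810}{11} \approx 255.45$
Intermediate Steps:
$O = \frac{35}{2}$ ($O = \frac{\left(0 + 5\right) 7}{2} = \frac{5 \cdot 7}{2} = \frac{1}{2} \cdot 35 = \frac{35}{2} \approx 17.5$)
$\left(\frac{160 - 129}{-174 + 97} + \sqrt{213 + m{\left(14,12 \right)}}\right) O = \left(\frac{160 - 129}{-174 + 97} + \sqrt{213 + 12}\right) \frac{35}{2} = \left(\frac{31}{-77} + \sqrt{225}\right) \frac{35}{2} = \left(31 \left(- \frac{1}{77}\right) + 15\right) \frac{35}{2} = \left(- \frac{31}{77} + 15\right) \frac{35}{2} = \frac{1124}{77} \cdot \frac{35}{2} = \frac{2810}{11}$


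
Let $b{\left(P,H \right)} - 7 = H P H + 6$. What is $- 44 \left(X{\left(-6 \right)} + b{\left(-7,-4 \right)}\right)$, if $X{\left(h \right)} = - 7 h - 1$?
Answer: $2552$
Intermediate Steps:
$X{\left(h \right)} = -1 - 7 h$
$b{\left(P,H \right)} = 13 + P H^{2}$ ($b{\left(P,H \right)} = 7 + \left(H P H + 6\right) = 7 + \left(P H^{2} + 6\right) = 7 + \left(6 + P H^{2}\right) = 13 + P H^{2}$)
$- 44 \left(X{\left(-6 \right)} + b{\left(-7,-4 \right)}\right) = - 44 \left(\left(-1 - -42\right) + \left(13 - 7 \left(-4\right)^{2}\right)\right) = - 44 \left(\left(-1 + 42\right) + \left(13 - 112\right)\right) = - 44 \left(41 + \left(13 - 112\right)\right) = - 44 \left(41 - 99\right) = \left(-44\right) \left(-58\right) = 2552$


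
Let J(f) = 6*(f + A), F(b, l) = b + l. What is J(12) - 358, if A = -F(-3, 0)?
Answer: -268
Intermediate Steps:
A = 3 (A = -(-3 + 0) = -1*(-3) = 3)
J(f) = 18 + 6*f (J(f) = 6*(f + 3) = 6*(3 + f) = 18 + 6*f)
J(12) - 358 = (18 + 6*12) - 358 = (18 + 72) - 358 = 90 - 358 = -268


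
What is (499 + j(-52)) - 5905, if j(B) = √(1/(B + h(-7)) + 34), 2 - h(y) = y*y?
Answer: -5406 + √37015/33 ≈ -5400.2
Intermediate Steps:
h(y) = 2 - y² (h(y) = 2 - y*y = 2 - y²)
j(B) = √(34 + 1/(-47 + B)) (j(B) = √(1/(B + (2 - 1*(-7)²)) + 34) = √(1/(B + (2 - 1*49)) + 34) = √(1/(B + (2 - 49)) + 34) = √(1/(B - 47) + 34) = √(1/(-47 + B) + 34) = √(34 + 1/(-47 + B)))
(499 + j(-52)) - 5905 = (499 + √((-1597 + 34*(-52))/(-47 - 52))) - 5905 = (499 + √((-1597 - 1768)/(-99))) - 5905 = (499 + √(-1/99*(-3365))) - 5905 = (499 + √(3365/99)) - 5905 = (499 + √37015/33) - 5905 = -5406 + √37015/33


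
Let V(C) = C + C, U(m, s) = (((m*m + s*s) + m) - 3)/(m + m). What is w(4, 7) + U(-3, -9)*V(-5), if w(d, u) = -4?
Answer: 136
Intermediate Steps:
U(m, s) = (-3 + m + m**2 + s**2)/(2*m) (U(m, s) = (((m**2 + s**2) + m) - 3)/((2*m)) = ((m + m**2 + s**2) - 3)*(1/(2*m)) = (-3 + m + m**2 + s**2)*(1/(2*m)) = (-3 + m + m**2 + s**2)/(2*m))
V(C) = 2*C
w(4, 7) + U(-3, -9)*V(-5) = -4 + ((1/2)*(-3 + (-9)**2 - 3*(1 - 3))/(-3))*(2*(-5)) = -4 + ((1/2)*(-1/3)*(-3 + 81 - 3*(-2)))*(-10) = -4 + ((1/2)*(-1/3)*(-3 + 81 + 6))*(-10) = -4 + ((1/2)*(-1/3)*84)*(-10) = -4 - 14*(-10) = -4 + 140 = 136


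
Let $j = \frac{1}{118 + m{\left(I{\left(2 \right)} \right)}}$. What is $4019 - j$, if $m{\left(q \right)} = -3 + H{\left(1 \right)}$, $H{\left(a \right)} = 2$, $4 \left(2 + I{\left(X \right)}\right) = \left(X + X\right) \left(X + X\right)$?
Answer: $\frac{470222}{117} \approx 4019.0$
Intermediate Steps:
$I{\left(X \right)} = -2 + X^{2}$ ($I{\left(X \right)} = -2 + \frac{\left(X + X\right) \left(X + X\right)}{4} = -2 + \frac{2 X 2 X}{4} = -2 + \frac{4 X^{2}}{4} = -2 + X^{2}$)
$m{\left(q \right)} = -1$ ($m{\left(q \right)} = -3 + 2 = -1$)
$j = \frac{1}{117}$ ($j = \frac{1}{118 - 1} = \frac{1}{117} \approx 0.008547$)
$4019 - j = 4019 - \frac{1}{117} = \frac{470222}{117}$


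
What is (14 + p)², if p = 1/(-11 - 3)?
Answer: 38025/196 ≈ 194.01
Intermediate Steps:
p = -1/14 (p = 1/(-14) = -1/14 ≈ -0.071429)
(14 + p)² = (14 - 1/14)² = (195/14)² = 38025/196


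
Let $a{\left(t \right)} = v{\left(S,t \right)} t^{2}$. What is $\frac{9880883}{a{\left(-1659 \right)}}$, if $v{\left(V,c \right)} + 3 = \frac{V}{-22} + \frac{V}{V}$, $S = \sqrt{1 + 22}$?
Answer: $- \frac{9564694744}{5265113553} + \frac{217379426 \sqrt{23}}{5265113553} \approx -1.6186$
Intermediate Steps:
$S = \sqrt{23} \approx 4.7958$
$v{\left(V,c \right)} = -2 - \frac{V}{22}$ ($v{\left(V,c \right)} = -3 + \left(\frac{V}{-22} + \frac{V}{V}\right) = -3 + \left(V \left(- \frac{1}{22}\right) + 1\right) = -3 - \left(-1 + \frac{V}{22}\right) = -2 - \frac{V}{22}$)
$a{\left(t \right)} = t^{2} \left(-2 - \frac{\sqrt{23}}{22}\right)$ ($a{\left(t \right)} = \left(-2 - \frac{\sqrt{23}}{22}\right) t^{2} = t^{2} \left(-2 - \frac{\sqrt{23}}{22}\right)$)
$\frac{9880883}{a{\left(-1659 \right)}} = \frac{9880883}{\frac{1}{22} \left(-1659\right)^{2} \left(-44 - \sqrt{23}\right)} = \frac{9880883}{\frac{1}{22} \cdot 2752281 \left(-44 - \sqrt{23}\right)} = \frac{9880883}{-5504562 - \frac{2752281 \sqrt{23}}{22}}$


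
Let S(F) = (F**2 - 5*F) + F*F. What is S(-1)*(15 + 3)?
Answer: 126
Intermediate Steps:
S(F) = -5*F + 2*F**2 (S(F) = (F**2 - 5*F) + F**2 = -5*F + 2*F**2)
S(-1)*(15 + 3) = (-(-5 + 2*(-1)))*(15 + 3) = -(-5 - 2)*18 = -1*(-7)*18 = 7*18 = 126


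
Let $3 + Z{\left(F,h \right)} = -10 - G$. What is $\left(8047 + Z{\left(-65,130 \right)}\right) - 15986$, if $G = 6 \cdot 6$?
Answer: $-7988$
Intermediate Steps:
$G = 36$
$Z{\left(F,h \right)} = -49$ ($Z{\left(F,h \right)} = -3 - 46 = -49$)
$\left(8047 + Z{\left(-65,130 \right)}\right) - 15986 = \left(8047 - 49\right) - 15986 = 7998 - 15986 = -7988$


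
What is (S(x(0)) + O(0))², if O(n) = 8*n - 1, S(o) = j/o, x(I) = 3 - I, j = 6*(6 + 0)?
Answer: 121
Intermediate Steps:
j = 36 (j = 6*6 = 36)
S(o) = 36/o
O(n) = -1 + 8*n
(S(x(0)) + O(0))² = (36/(3 - 1*0) + (-1 + 8*0))² = (36/(3 + 0) + (-1 + 0))² = (36/3 - 1)² = (36*(⅓) - 1)² = (12 - 1)² = 11² = 121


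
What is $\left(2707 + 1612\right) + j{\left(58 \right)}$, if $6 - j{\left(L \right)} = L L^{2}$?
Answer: $-190787$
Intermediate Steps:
$j{\left(L \right)} = 6 - L^{3}$ ($j{\left(L \right)} = 6 - L L^{2} = 6 - L^{3}$)
$\left(2707 + 1612\right) + j{\left(58 \right)} = \left(2707 + 1612\right) + \left(6 - 58^{3}\right) = 4319 + \left(6 - 195112\right) = 4319 - 195106 = -190787$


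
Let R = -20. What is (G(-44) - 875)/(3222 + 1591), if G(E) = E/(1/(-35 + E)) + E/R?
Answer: 13016/24065 ≈ 0.54087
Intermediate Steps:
G(E) = -E/20 + E*(-35 + E) (G(E) = E/(1/(-35 + E)) + E/(-20) = E*(-35 + E) + E*(-1/20) = E*(-35 + E) - E/20 = -E/20 + E*(-35 + E))
(G(-44) - 875)/(3222 + 1591) = ((1/20)*(-44)*(-701 + 20*(-44)) - 875)/(3222 + 1591) = ((1/20)*(-44)*(-701 - 880) - 875)/4813 = ((1/20)*(-44)*(-1581) - 875)*(1/4813) = (17391/5 - 875)*(1/4813) = (13016/5)*(1/4813) = 13016/24065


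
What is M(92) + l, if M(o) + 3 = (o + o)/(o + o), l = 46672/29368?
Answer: -1508/3671 ≈ -0.41079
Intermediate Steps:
l = 5834/3671 (l = 46672*(1/29368) = 5834/3671 ≈ 1.5892)
M(o) = -2 (M(o) = -3 + (o + o)/(o + o) = -3 + (2*o)/((2*o)) = -3 + (2*o)*(1/(2*o)) = -3 + 1 = -2)
M(92) + l = -2 + 5834/3671 = -1508/3671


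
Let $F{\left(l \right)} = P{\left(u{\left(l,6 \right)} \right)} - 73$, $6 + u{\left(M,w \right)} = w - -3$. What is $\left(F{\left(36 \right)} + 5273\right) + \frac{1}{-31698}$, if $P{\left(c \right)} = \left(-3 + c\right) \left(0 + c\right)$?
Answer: $\frac{164829599}{31698} \approx 5200.0$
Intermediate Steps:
$u{\left(M,w \right)} = -3 + w$ ($u{\left(M,w \right)} = -6 + \left(w - -3\right) = -6 + \left(w + 3\right) = -6 + \left(3 + w\right) = -3 + w$)
$P{\left(c \right)} = c \left(-3 + c\right)$ ($P{\left(c \right)} = \left(-3 + c\right) c = c \left(-3 + c\right)$)
$F{\left(l \right)} = -73$ ($F{\left(l \right)} = \left(-3 + 6\right) \left(-3 + \left(-3 + 6\right)\right) - 73 = 3 \left(-3 + 3\right) - 73 = 3 \cdot 0 - 73 = 0 - 73 = -73$)
$\left(F{\left(36 \right)} + 5273\right) + \frac{1}{-31698} = \left(-73 + 5273\right) + \frac{1}{-31698} = 5200 - \frac{1}{31698} = \frac{164829599}{31698}$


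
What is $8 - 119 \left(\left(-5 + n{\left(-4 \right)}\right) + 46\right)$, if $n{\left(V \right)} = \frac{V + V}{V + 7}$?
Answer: $- \frac{13661}{3} \approx -4553.7$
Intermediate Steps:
$n{\left(V \right)} = \frac{2 V}{7 + V}$
$8 - 119 \left(\left(-5 + n{\left(-4 \right)}\right) + 46\right) = 8 - 119 \left(\left(-5 + 2 \left(-4\right) \frac{1}{7 - 4}\right) + 46\right) = 8 - 119 \left(\left(-5 + 2 \left(-4\right) \frac{1}{3}\right) + 46\right) = 8 - 119 \left(\left(-5 - \frac{8}{3}\right) + 46\right) = 8 - 119 \left(- \frac{23}{3} + 46\right) = 8 - \frac{13685}{3} = - \frac{13661}{3}$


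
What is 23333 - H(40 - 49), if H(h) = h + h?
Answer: 23351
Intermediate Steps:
H(h) = 2*h
23333 - H(40 - 49) = 23333 - 2*(40 - 49) = 23333 - 2*(-9) = 23333 - 1*(-18) = 23333 + 18 = 23351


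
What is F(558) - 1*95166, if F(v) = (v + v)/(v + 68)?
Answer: -29786400/313 ≈ -95164.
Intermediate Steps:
F(v) = 2*v/(68 + v) (F(v) = (2*v)/(68 + v) = 2*v/(68 + v))
F(558) - 1*95166 = 2*558/(68 + 558) - 1*95166 = 2*558/626 - 95166 = 2*558*(1/626) - 95166 = 558/313 - 95166 = -29786400/313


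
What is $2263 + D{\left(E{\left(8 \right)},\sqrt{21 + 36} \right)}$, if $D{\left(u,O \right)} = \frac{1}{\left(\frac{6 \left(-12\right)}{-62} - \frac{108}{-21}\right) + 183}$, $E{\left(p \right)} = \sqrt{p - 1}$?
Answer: $\frac{92961994}{41079} \approx 2263.0$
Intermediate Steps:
$E{\left(p \right)} = \sqrt{-1 + p}$
$D{\left(u,O \right)} = \frac{217}{41079}$ ($D{\left(u,O \right)} = \frac{1}{\left(\left(-72\right) \left(- \frac{1}{62}\right) - - \frac{36}{7}\right) + 183} = \frac{1}{\left(\frac{36}{31} + \frac{36}{7}\right) + 183} = \frac{1}{\frac{1368}{217} + 183} = \frac{1}{\frac{41079}{217}} = \frac{217}{41079}$)
$2263 + D{\left(E{\left(8 \right)},\sqrt{21 + 36} \right)} = 2263 + \frac{217}{41079} = \frac{92961994}{41079}$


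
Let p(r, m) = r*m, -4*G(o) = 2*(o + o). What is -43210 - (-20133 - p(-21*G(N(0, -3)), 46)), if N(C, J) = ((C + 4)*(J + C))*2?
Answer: -46261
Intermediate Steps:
N(C, J) = 2*(4 + C)*(C + J) (N(C, J) = ((4 + C)*(C + J))*2 = 2*(4 + C)*(C + J))
G(o) = -o (G(o) = -(o + o)/2 = -2*o/2 = -o)
p(r, m) = m*r
-43210 - (-20133 - p(-21*G(N(0, -3)), 46)) = -43210 - (-20133 - 46*(-(-21)*(2*0² + 8*0 + 8*(-3) + 2*0*(-3)))) = -43210 - (-20133 - 46*(-(-21)*(2*0 + 0 - 24 + 0))) = -43210 - (-20133 - 46*(-(-21)*(0 + 0 - 24 + 0))) = -43210 - (-20133 - 46*(-(-21)*(-24))) = -43210 - (-20133 - 46*(-21*24)) = -43210 - (-20133 - 46*(-504)) = -43210 - (-20133 - 1*(-23184)) = -43210 - (-20133 + 23184) = -43210 - 1*3051 = -43210 - 3051 = -46261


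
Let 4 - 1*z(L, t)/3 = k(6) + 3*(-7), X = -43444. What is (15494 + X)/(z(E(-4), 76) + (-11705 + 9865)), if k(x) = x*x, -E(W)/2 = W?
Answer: 27950/1873 ≈ 14.923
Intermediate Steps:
E(W) = -2*W
k(x) = x**2
z(L, t) = -33 (z(L, t) = 12 - 3*(6**2 + 3*(-7)) = 12 - 3*(36 - 21) = 12 - 3*15 = 12 - 45 = -33)
(15494 + X)/(z(E(-4), 76) + (-11705 + 9865)) = (15494 - 43444)/(-33 + (-11705 + 9865)) = -27950/(-33 - 1840) = -27950/(-1873) = -27950*(-1/1873) = 27950/1873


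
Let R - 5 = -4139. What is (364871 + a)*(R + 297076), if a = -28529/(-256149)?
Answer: 27378760740766136/256149 ≈ 1.0689e+11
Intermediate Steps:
R = -4134 (R = 5 - 4139 = -4134)
a = 28529/256149 (a = -28529*(-1)/256149 = -1*(-28529/256149) = 28529/256149 ≈ 0.11138)
(364871 + a)*(R + 297076) = (364871 + 28529/256149)*(-4134 + 297076) = (93461370308/256149)*292942 = 27378760740766136/256149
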